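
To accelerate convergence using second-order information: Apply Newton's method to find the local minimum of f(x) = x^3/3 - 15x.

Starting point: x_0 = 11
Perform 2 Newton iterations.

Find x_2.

f(x) = x^3/3 - 15x
f'(x) = x^2 - 15, f''(x) = 2x
Newton update: x_{n+1} = x_n - (x_n^2 - 15)/(2*x_n)
Step 1: x_0 = 11, f'=106, f''=22, x_1 = 68/11
Step 2: x_1 = 68/11, f'=2809/121, f''=136/11, x_2 = 6439/1496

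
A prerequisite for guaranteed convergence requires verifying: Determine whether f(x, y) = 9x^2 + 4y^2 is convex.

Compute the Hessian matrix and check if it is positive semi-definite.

f(x,y) = 9x^2 + 4y^2
Hessian H = [[18, 0], [0, 8]]
trace(H) = 26, det(H) = 144
Eigenvalues: (26 +/- sqrt(100)) / 2 = 18, 8
Since both eigenvalues > 0, f is convex.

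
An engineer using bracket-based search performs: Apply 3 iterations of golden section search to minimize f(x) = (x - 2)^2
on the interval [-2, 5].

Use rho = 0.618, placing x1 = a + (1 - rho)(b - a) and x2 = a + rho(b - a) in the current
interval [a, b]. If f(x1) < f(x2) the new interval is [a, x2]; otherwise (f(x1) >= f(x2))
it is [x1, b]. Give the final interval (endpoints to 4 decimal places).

Golden section search for min of f(x) = (x - 2)^2 on [-2, 5].
Each step: x1 = a + (1 - rho)(b - a), x2 = a + rho(b - a); if f(x1) < f(x2) keep [a, x2], otherwise keep [x1, b].
Step 1: [-2.0000, 5.0000], x1=0.6740 (f=1.7583), x2=2.3260 (f=0.1063); f(x1) > f(x2) => keep [0.6740, 5.0000]
Step 2: [0.6740, 5.0000], x1=2.3265 (f=0.1066), x2=3.3475 (f=1.8157); f(x1) < f(x2) => keep [0.6740, 3.3475]
Step 3: [0.6740, 3.3475], x1=1.6953 (f=0.0929), x2=2.3262 (f=0.1064); f(x1) < f(x2) => keep [0.6740, 2.3262]
Final interval: [0.6740, 2.3262]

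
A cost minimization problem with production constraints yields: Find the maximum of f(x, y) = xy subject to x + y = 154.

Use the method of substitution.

Substitute y = 154 - x into f(x,y) = xy:
g(x) = x(154 - x) = 154x - x^2
g'(x) = 154 - 2x = 0  =>  x = 77
y = 154 - 77 = 77
Maximum value = 77 * 77 = 5929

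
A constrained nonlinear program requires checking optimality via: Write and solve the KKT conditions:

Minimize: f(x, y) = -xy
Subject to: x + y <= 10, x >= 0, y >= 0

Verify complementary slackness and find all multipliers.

Problem: min -xy s.t. x + y <= 10 (multiplier lambda), x >= 0 (mu_x), y >= 0 (mu_y)
KKT stationarity: -y + lambda - mu_x = 0, -x + lambda - mu_y = 0, with lambda, mu_x, mu_y >= 0
Complementary slackness: lambda*(x + y - 10) = 0, mu_x*x = 0, mu_y*y = 0
If lambda = 0: y = -mu_x <= 0 and x = -mu_y <= 0 force x = y = 0 with f = 0; but x = y = 5 is feasible with f = -25 < 0, so this is not the minimum. Hence lambda > 0 and x + y = 10.
Try x > 0, y > 0 (so mu_x = mu_y = 0): y = lambda, x = lambda => x = y = lambda
x + y = 10 => 2*lambda = 10 => lambda = 5
x* = y* = 5 > 0, consistent with mu_x = mu_y = 0.
(Any feasible point with x = 0 or y = 0 has f = 0 > -25, so the minimum is not on those boundaries.)
min(-xy) = -25 (i.e. max xy = 25)
Multipliers: lambda = 5, mu_x = 0, mu_y = 0
Complementary slackness: lambda*(x + y - 10) = 5*(5 + 5 - 10) = 0, mu_x*x = 0*5 = 0, mu_y*y = 0*5 = 0. Satisfied.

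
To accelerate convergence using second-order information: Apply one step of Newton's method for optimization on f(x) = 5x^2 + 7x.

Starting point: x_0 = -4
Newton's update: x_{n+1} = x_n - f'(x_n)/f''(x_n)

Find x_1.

f(x) = 5x^2 + 7x
f'(x) = 10x + (7), f''(x) = 10
Newton step: x_1 = x_0 - f'(x_0)/f''(x_0)
f'(-4) = -33
x_1 = -4 - -33/10 = -7/10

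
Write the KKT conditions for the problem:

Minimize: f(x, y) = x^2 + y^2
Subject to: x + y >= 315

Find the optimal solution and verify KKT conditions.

KKT conditions for min x^2 + y^2 s.t. x + y >= 315:
Stationarity: 2x = mu, 2y = mu
So x = y = mu/2.
Complementary slackness: mu*(x + y - 315) = 0
Primal feasibility: x + y >= 315; dual feasibility: mu >= 0
If mu = 0 then x = y = 0, but 0 + 0 < 315 is infeasible, so the constraint is active.
Constraint active: x + y = 2*(mu/2) = 315 => mu = 315
x = y = 315/2, f = 99225/2
Verify: stationarity 2*(315/2) = 315 = mu; primal 315/2 + 315/2 = 315 >= 315; dual mu = 315 >= 0; complementary slackness 315*(315 - 315) = 0. All KKT conditions hold.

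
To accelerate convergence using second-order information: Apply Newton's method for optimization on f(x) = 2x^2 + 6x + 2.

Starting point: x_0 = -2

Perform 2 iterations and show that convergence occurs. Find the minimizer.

f(x) = 2x^2 + 6x + 2, f'(x) = 4x + (6), f''(x) = 4
Step 1: f'(-2) = -2, x_1 = -2 - -2/4 = -3/2
Step 2: f'(-3/2) = 0, x_2 = -3/2 (converged)
Newton's method converges in 1 step for quadratics.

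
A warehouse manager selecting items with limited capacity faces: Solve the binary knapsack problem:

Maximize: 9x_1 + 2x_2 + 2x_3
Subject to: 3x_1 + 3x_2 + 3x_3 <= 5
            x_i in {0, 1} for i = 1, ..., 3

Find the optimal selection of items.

Items: item 1 (v=9, w=3), item 2 (v=2, w=3), item 3 (v=2, w=3)
Capacity: 5
Checking all 8 subsets (w = total weight, v = total value):
  {}: w = 0, v = 0
  {1}: w = 3, v = 9
  {2}: w = 3, v = 2
  {3}: w = 3, v = 2
  {1, 2}: w = 6 > 5, infeasible
  {1, 3}: w = 6 > 5, infeasible
  {2, 3}: w = 6 > 5, infeasible
  {1, 2, 3}: w = 9 > 5, infeasible
Best feasible subset: items [1]
Total weight: 3 <= 5, total value: 9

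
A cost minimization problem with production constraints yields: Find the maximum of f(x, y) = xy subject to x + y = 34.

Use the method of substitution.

Substitute y = 34 - x into f(x,y) = xy:
g(x) = x(34 - x) = 34x - x^2
g'(x) = 34 - 2x = 0  =>  x = 17
y = 34 - 17 = 17
Maximum value = 17 * 17 = 289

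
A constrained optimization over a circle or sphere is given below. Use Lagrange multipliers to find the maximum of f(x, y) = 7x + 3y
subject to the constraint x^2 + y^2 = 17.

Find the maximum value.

Set up Lagrange conditions: grad f = lambda * grad g
  7 = 2*lambda*x
  3 = 2*lambda*y
From these: x/y = 7/3, so x = 7t, y = 3t for some t.
Substitute into constraint: (7t)^2 + (3t)^2 = 17
  t^2 * 58 = 17
  t = sqrt(17/58)
Maximum = 7*x + 3*y = (7^2 + 3^2)*t = 58 * sqrt(17/58) = sqrt(986)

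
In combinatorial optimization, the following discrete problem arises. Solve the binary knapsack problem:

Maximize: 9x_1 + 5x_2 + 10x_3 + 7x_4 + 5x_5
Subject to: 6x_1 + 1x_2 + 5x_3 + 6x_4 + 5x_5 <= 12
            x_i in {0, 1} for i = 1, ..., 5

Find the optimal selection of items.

Items: item 1 (v=9, w=6), item 2 (v=5, w=1), item 3 (v=10, w=5), item 4 (v=7, w=6), item 5 (v=5, w=5)
Capacity: 12
Checking all 32 subsets (w = total weight, v = total value):
  {}: w = 0, v = 0
  {1}: w = 6, v = 9
  {2}: w = 1, v = 5
  {3}: w = 5, v = 10
  {4}: w = 6, v = 7
  {5}: w = 5, v = 5
  {1, 2}: w = 7, v = 14
  {1, 3}: w = 11, v = 19
  {1, 4}: w = 12, v = 16
  {1, 5}: w = 11, v = 14
  {2, 3}: w = 6, v = 15
  {2, 4}: w = 7, v = 12
  {2, 5}: w = 6, v = 10
  {3, 4}: w = 11, v = 17
  {3, 5}: w = 10, v = 15
  {4, 5}: w = 11, v = 12
  {1, 2, 3}: w = 12, v = 24
  {1, 2, 4}: w = 13 > 12, infeasible
  {1, 2, 5}: w = 12, v = 19
  {1, 3, 4}: w = 17 > 12, infeasible
  {1, 3, 5}: w = 16 > 12, infeasible
  {1, 4, 5}: w = 17 > 12, infeasible
  {2, 3, 4}: w = 12, v = 22
  {2, 3, 5}: w = 11, v = 20
  {2, 4, 5}: w = 12, v = 17
  {3, 4, 5}: w = 16 > 12, infeasible
  {1, 2, 3, 4}: w = 18 > 12, infeasible
  {1, 2, 3, 5}: w = 17 > 12, infeasible
  {1, 2, 4, 5}: w = 18 > 12, infeasible
  {1, 3, 4, 5}: w = 22 > 12, infeasible
  {2, 3, 4, 5}: w = 17 > 12, infeasible
  {1, 2, 3, 4, 5}: w = 23 > 12, infeasible
Best feasible subset: items [1, 2, 3]
Total weight: 12 <= 12, total value: 24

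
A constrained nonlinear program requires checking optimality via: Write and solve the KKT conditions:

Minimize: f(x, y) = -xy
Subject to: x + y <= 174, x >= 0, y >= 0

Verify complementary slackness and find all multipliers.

Problem: min -xy s.t. x + y <= 174 (multiplier lambda), x >= 0 (mu_x), y >= 0 (mu_y)
KKT stationarity: -y + lambda - mu_x = 0, -x + lambda - mu_y = 0, with lambda, mu_x, mu_y >= 0
Complementary slackness: lambda*(x + y - 174) = 0, mu_x*x = 0, mu_y*y = 0
If lambda = 0: y = -mu_x <= 0 and x = -mu_y <= 0 force x = y = 0 with f = 0; but x = y = 87 is feasible with f = -7569 < 0, so this is not the minimum. Hence lambda > 0 and x + y = 174.
Try x > 0, y > 0 (so mu_x = mu_y = 0): y = lambda, x = lambda => x = y = lambda
x + y = 174 => 2*lambda = 174 => lambda = 87
x* = y* = 87 > 0, consistent with mu_x = mu_y = 0.
(Any feasible point with x = 0 or y = 0 has f = 0 > -7569, so the minimum is not on those boundaries.)
min(-xy) = -7569 (i.e. max xy = 7569)
Multipliers: lambda = 87, mu_x = 0, mu_y = 0
Complementary slackness: lambda*(x + y - 174) = 87*(87 + 87 - 174) = 0, mu_x*x = 0*87 = 0, mu_y*y = 0*87 = 0. Satisfied.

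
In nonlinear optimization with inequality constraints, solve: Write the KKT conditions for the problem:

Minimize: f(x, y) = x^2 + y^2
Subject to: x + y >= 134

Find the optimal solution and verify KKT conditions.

KKT conditions for min x^2 + y^2 s.t. x + y >= 134:
Stationarity: 2x = mu, 2y = mu
So x = y = mu/2.
Complementary slackness: mu*(x + y - 134) = 0
Primal feasibility: x + y >= 134; dual feasibility: mu >= 0
If mu = 0 then x = y = 0, but 0 + 0 < 134 is infeasible, so the constraint is active.
Constraint active: x + y = 2*(mu/2) = 134 => mu = 134
x = y = 67, f = 8978
Verify: stationarity 2*67 = 134 = mu; primal 67 + 67 = 134 >= 134; dual mu = 134 >= 0; complementary slackness 134*(134 - 134) = 0. All KKT conditions hold.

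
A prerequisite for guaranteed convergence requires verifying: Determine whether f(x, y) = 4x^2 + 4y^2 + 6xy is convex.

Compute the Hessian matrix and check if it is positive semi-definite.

f(x,y) = 4x^2 + 4y^2 + 6xy
Hessian H = [[8, 6], [6, 8]]
trace(H) = 16, det(H) = 28
Eigenvalues: (16 +/- sqrt(144)) / 2 = 14, 2
Since both eigenvalues > 0, f is convex.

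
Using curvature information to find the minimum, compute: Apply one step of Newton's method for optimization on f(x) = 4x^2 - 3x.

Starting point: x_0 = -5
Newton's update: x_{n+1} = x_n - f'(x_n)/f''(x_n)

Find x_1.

f(x) = 4x^2 - 3x
f'(x) = 8x + (-3), f''(x) = 8
Newton step: x_1 = x_0 - f'(x_0)/f''(x_0)
f'(-5) = -43
x_1 = -5 - -43/8 = 3/8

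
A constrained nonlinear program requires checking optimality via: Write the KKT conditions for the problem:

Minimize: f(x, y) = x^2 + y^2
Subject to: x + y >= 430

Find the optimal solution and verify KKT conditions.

KKT conditions for min x^2 + y^2 s.t. x + y >= 430:
Stationarity: 2x = mu, 2y = mu
So x = y = mu/2.
Complementary slackness: mu*(x + y - 430) = 0
Primal feasibility: x + y >= 430; dual feasibility: mu >= 0
If mu = 0 then x = y = 0, but 0 + 0 < 430 is infeasible, so the constraint is active.
Constraint active: x + y = 2*(mu/2) = 430 => mu = 430
x = y = 215, f = 92450
Verify: stationarity 2*215 = 430 = mu; primal 215 + 215 = 430 >= 430; dual mu = 430 >= 0; complementary slackness 430*(430 - 430) = 0. All KKT conditions hold.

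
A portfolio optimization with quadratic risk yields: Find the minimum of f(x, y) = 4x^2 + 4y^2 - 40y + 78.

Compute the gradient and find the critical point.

f(x,y) = 4x^2 + 4y^2 - 40y + 78
df/dx = 8x + (0) = 0  =>  x = 0
df/dy = 8y + (-40) = 0  =>  y = 5
f(0, 5) = 4*(0)^2 + 4*(5)^2 + -40*(5) + 78 = -22
Hessian is diagonal with entries 8, 8 > 0, so this is a minimum.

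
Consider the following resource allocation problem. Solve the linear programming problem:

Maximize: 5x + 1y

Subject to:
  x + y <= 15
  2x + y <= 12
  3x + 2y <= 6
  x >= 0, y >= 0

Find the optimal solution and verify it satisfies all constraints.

Feasible vertices: (0, 0), (0, 3), (2, 0)
Objective 5x + 1y at each vertex:
  (0, 0): 0
  (0, 3): 3
  (2, 0): 10
Maximum is 10 at (2, 0).
Verify constraints at (x, y) = (2, 0):
  1*2 + 1*0 = 2 <= 15
  2*2 + 1*0 = 4 <= 12
  3*2 + 2*0 = 6 <= 6 (active)
  x = 2 >= 0, y = 0 >= 0. All constraints satisfied.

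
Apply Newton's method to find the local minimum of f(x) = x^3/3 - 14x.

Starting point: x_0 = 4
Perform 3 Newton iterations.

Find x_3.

f(x) = x^3/3 - 14x
f'(x) = x^2 - 14, f''(x) = 2x
Newton update: x_{n+1} = x_n - (x_n^2 - 14)/(2*x_n)
Step 1: x_0 = 4, f'=2, f''=8, x_1 = 15/4
Step 2: x_1 = 15/4, f'=1/16, f''=15/2, x_2 = 449/120
Step 3: x_2 = 449/120, f'=1/14400, f''=449/60, x_3 = 403201/107760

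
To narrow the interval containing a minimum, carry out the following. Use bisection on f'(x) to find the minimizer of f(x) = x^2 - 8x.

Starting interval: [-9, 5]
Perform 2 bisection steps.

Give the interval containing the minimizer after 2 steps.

Finding critical point of f(x) = x^2 - 8x using bisection on f'(x) = 2x + -8.
f'(x) = 0 when x = 4.
Starting interval: [-9, 5]
Step 1: mid = -2, f'(mid) = -12, new interval = [-2, 5]
Step 2: mid = 3/2, f'(mid) = -5, new interval = [3/2, 5]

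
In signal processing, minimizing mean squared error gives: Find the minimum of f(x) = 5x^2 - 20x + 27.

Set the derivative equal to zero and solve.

f(x) = 5x^2 - 20x + 27
f'(x) = 10x + (-20) = 0
x = 20/10 = 2
f(2) = 7
Since f''(x) = 10 > 0, this is a minimum.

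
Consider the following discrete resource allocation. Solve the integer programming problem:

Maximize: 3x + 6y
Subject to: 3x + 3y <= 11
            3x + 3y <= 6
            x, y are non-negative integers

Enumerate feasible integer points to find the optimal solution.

Constraint 1: 3x + 3y <= 11
Constraint 2: 3x + 3y <= 6
Feasible x range (need y >= 0): 0 <= x <= min(11/3, 6/3) => x in {0, ..., 2}.
Enumerate feasible integer points row by row (the coefficient of y is 6 > 0, so for each x the largest feasible y gives the best value):
  x = 0: y <= min((11 - 3*0)/3, (6 - 3*0)/3) => y in {0, ..., 2}; best 3*0 + 6*2 = 12
  x = 1: y <= min((11 - 3*1)/3, (6 - 3*1)/3) => y in {0, ..., 1}; best 3*1 + 6*1 = 9
  x = 2: y <= min((11 - 3*2)/3, (6 - 3*2)/3) => y in {0}; best 3*2 + 6*0 = 6
The maximum 3x + 6y = 12 is achieved at x = 0, y = 2.
Check: 3*0 + 3*2 = 6 <= 11 and 3*0 + 3*2 = 6 <= 6.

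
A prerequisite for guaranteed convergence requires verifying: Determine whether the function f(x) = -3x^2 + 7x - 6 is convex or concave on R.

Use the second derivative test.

f(x) = -3x^2 + 7x - 6
f'(x) = -6x + 7
f''(x) = -6
Since f''(x) = -6 < 0 for all x, f is concave on R.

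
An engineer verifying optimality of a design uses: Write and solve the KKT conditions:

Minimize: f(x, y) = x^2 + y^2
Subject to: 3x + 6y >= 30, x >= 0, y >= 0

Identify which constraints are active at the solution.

KKT conditions for min x^2 + y^2 s.t. 3x + 6y >= 30, x >= 0, y >= 0:
Stationarity: 2x = mu*3 + mu_x, 2y = mu*6 + mu_y, with mu, mu_x, mu_y >= 0
Complementary slackness: mu*(3x + 6y - 30) = 0, mu_x*x = 0, mu_y*y = 0
(0, 0) is infeasible (3*0 + 6*0 < 30), so if mu = 0 stationarity would force x = mu_x/2 >= 0, y = mu_y/2 >= 0 with mu_x*x = mu_y*y = 0, i.e. x = y = 0: contradiction. Hence mu > 0 and 3x + 6y = 30 is active.
Try x > 0, y > 0 (so mu_x = mu_y = 0): x = 3*mu/2, y = 6*mu/2
Substitute: 3*(3*mu/2) + 6*(6*mu/2) = 30
  mu*45/2 = 30 => mu = 4/3
x* = 2 > 0, y* = 4 > 0, consistent with mu_x = mu_y = 0.
f is convex and the constraints are linear, so this KKT point is the global minimum.
f* = 20
Active constraints: 3x + 6y >= 30 (holds with equality, mu = 4/3 > 0); x >= 0 and y >= 0 are inactive (mu_x = mu_y = 0).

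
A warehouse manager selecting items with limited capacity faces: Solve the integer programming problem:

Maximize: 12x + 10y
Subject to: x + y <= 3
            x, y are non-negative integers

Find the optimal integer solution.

Objective: 12x + 10y, constraint: x + y <= 3
Coefficient of x is 12 >= coefficient of y is 10, so allocate the entire budget to x.
Optimal: x = 3, y = 0, value = 36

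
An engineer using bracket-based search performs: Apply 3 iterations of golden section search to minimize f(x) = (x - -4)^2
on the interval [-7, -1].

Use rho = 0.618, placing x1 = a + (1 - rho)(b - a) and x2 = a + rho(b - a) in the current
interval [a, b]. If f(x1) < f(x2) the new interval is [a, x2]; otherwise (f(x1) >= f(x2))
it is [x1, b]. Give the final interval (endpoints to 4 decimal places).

Golden section search for min of f(x) = (x - -4)^2 on [-7, -1].
Each step: x1 = a + (1 - rho)(b - a), x2 = a + rho(b - a); if f(x1) < f(x2) keep [a, x2], otherwise keep [x1, b].
Step 1: [-7.0000, -1.0000], x1=-4.7080 (f=0.5013), x2=-3.2920 (f=0.5013); f(x1) = f(x2) (tie, not '<') => keep [-4.7080, -1.0000]
Step 2: [-4.7080, -1.0000], x1=-3.2915 (f=0.5019), x2=-2.4165 (f=2.5076); f(x1) < f(x2) => keep [-4.7080, -2.4165]
Step 3: [-4.7080, -2.4165], x1=-3.8326 (f=0.0280), x2=-3.2918 (f=0.5015); f(x1) < f(x2) => keep [-4.7080, -3.2918]
Final interval: [-4.7080, -3.2918]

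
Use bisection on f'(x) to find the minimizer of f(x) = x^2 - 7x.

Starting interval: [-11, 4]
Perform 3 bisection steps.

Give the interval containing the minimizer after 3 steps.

Finding critical point of f(x) = x^2 - 7x using bisection on f'(x) = 2x + -7.
f'(x) = 0 when x = 7/2.
Starting interval: [-11, 4]
Step 1: mid = -7/2, f'(mid) = -14, new interval = [-7/2, 4]
Step 2: mid = 1/4, f'(mid) = -13/2, new interval = [1/4, 4]
Step 3: mid = 17/8, f'(mid) = -11/4, new interval = [17/8, 4]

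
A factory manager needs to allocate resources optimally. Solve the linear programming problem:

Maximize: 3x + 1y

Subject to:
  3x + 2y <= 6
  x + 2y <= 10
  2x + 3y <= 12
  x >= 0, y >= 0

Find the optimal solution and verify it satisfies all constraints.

Feasible vertices: (0, 0), (0, 3), (2, 0)
Objective 3x + 1y at each vertex:
  (0, 0): 0
  (0, 3): 3
  (2, 0): 6
Maximum is 6 at (2, 0).
Verify constraints at (x, y) = (2, 0):
  3*2 + 2*0 = 6 <= 6 (active)
  1*2 + 2*0 = 2 <= 10
  2*2 + 3*0 = 4 <= 12
  x = 2 >= 0, y = 0 >= 0. All constraints satisfied.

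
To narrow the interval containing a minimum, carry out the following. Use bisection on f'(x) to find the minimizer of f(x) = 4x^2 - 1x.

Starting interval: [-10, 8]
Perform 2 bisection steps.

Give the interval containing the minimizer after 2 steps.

Finding critical point of f(x) = 4x^2 - 1x using bisection on f'(x) = 8x + -1.
f'(x) = 0 when x = 1/8.
Starting interval: [-10, 8]
Step 1: mid = -1, f'(mid) = -9, new interval = [-1, 8]
Step 2: mid = 7/2, f'(mid) = 27, new interval = [-1, 7/2]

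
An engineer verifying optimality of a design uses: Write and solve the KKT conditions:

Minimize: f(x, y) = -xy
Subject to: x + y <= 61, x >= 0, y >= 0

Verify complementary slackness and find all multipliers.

Problem: min -xy s.t. x + y <= 61 (multiplier lambda), x >= 0 (mu_x), y >= 0 (mu_y)
KKT stationarity: -y + lambda - mu_x = 0, -x + lambda - mu_y = 0, with lambda, mu_x, mu_y >= 0
Complementary slackness: lambda*(x + y - 61) = 0, mu_x*x = 0, mu_y*y = 0
If lambda = 0: y = -mu_x <= 0 and x = -mu_y <= 0 force x = y = 0 with f = 0; but x = y = 61/2 is feasible with f = -3721/4 < 0, so this is not the minimum. Hence lambda > 0 and x + y = 61.
Try x > 0, y > 0 (so mu_x = mu_y = 0): y = lambda, x = lambda => x = y = lambda
x + y = 61 => 2*lambda = 61 => lambda = 61/2
x* = y* = 61/2 > 0, consistent with mu_x = mu_y = 0.
(Any feasible point with x = 0 or y = 0 has f = 0 > -3721/4, so the minimum is not on those boundaries.)
min(-xy) = -3721/4 (i.e. max xy = 3721/4)
Multipliers: lambda = 61/2, mu_x = 0, mu_y = 0
Complementary slackness: lambda*(x + y - 61) = 61/2*(61/2 + 61/2 - 61) = 0, mu_x*x = 0*61/2 = 0, mu_y*y = 0*61/2 = 0. Satisfied.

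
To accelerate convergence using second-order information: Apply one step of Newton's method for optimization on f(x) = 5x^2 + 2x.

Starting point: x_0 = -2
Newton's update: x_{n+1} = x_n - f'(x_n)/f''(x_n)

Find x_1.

f(x) = 5x^2 + 2x
f'(x) = 10x + (2), f''(x) = 10
Newton step: x_1 = x_0 - f'(x_0)/f''(x_0)
f'(-2) = -18
x_1 = -2 - -18/10 = -1/5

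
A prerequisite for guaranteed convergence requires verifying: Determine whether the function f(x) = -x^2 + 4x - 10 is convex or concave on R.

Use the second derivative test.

f(x) = -x^2 + 4x - 10
f'(x) = -2x + 4
f''(x) = -2
Since f''(x) = -2 < 0 for all x, f is concave on R.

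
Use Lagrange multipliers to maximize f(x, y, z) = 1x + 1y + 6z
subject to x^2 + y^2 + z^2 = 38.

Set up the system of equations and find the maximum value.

Lagrange conditions: 1 = 2*lambda*x, 1 = 2*lambda*y, 6 = 2*lambda*z
So x:1 = y:1 = z:6, i.e. x = 1t, y = 1t, z = 6t
Constraint: t^2*(1^2 + 1^2 + 6^2) = 38
  t^2 * 38 = 38  =>  t = sqrt(1)
Maximum = 1*1t + 1*1t + 6*6t = 38*sqrt(1) = 38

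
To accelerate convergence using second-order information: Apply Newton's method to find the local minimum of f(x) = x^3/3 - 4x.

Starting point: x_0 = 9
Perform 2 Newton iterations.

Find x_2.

f(x) = x^3/3 - 4x
f'(x) = x^2 - 4, f''(x) = 2x
Newton update: x_{n+1} = x_n - (x_n^2 - 4)/(2*x_n)
Step 1: x_0 = 9, f'=77, f''=18, x_1 = 85/18
Step 2: x_1 = 85/18, f'=5929/324, f''=85/9, x_2 = 8521/3060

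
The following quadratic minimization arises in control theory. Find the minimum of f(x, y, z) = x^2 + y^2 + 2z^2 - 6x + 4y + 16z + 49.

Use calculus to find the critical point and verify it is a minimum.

f(x,y,z) = x^2 + y^2 + 2z^2 - 6x + 4y + 16z + 49
df/dx = 2x + (-6) = 0 => x = 3
df/dy = 2y + (4) = 0 => y = -2
df/dz = 4z + (16) = 0 => z = -4
f(3,-2,-4) = 1*(3)^2 + 1*(-2)^2 + 2*(-4)^2 + -6*(3) + 4*(-2) + 16*(-4) + 49 = 4
Hessian is diagonal with entries 2, 2, 4 > 0, confirmed minimum.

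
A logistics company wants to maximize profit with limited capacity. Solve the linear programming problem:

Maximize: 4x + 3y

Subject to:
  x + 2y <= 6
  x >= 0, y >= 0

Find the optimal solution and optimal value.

The feasible region has vertices at [(0, 0), (6, 0), (0, 3)].
Checking objective 4x + 3y at each vertex:
  (0, 0): 4*0 + 3*0 = 0
  (6, 0): 4*6 + 3*0 = 24
  (0, 3): 4*0 + 3*3 = 9
Maximum is 24 at (6, 0).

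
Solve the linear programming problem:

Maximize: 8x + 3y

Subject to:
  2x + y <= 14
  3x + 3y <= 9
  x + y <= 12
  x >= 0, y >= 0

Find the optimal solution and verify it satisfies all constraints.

Feasible vertices: (0, 0), (0, 3), (3, 0)
Objective 8x + 3y at each vertex:
  (0, 0): 0
  (0, 3): 9
  (3, 0): 24
Maximum is 24 at (3, 0).
Verify constraints at (x, y) = (3, 0):
  2*3 + 1*0 = 6 <= 14
  3*3 + 3*0 = 9 <= 9 (active)
  1*3 + 1*0 = 3 <= 12
  x = 3 >= 0, y = 0 >= 0. All constraints satisfied.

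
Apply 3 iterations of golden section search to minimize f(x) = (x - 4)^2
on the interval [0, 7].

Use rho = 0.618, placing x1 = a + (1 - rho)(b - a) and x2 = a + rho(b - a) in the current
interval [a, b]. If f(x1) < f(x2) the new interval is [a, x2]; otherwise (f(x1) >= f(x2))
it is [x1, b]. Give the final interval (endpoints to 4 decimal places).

Golden section search for min of f(x) = (x - 4)^2 on [0, 7].
Each step: x1 = a + (1 - rho)(b - a), x2 = a + rho(b - a); if f(x1) < f(x2) keep [a, x2], otherwise keep [x1, b].
Step 1: [0.0000, 7.0000], x1=2.6740 (f=1.7583), x2=4.3260 (f=0.1063); f(x1) > f(x2) => keep [2.6740, 7.0000]
Step 2: [2.6740, 7.0000], x1=4.3265 (f=0.1066), x2=5.3475 (f=1.8157); f(x1) < f(x2) => keep [2.6740, 5.3475]
Step 3: [2.6740, 5.3475], x1=3.6953 (f=0.0929), x2=4.3262 (f=0.1064); f(x1) < f(x2) => keep [2.6740, 4.3262]
Final interval: [2.6740, 4.3262]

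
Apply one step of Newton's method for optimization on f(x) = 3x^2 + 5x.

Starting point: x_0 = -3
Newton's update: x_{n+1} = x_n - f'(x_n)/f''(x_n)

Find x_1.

f(x) = 3x^2 + 5x
f'(x) = 6x + (5), f''(x) = 6
Newton step: x_1 = x_0 - f'(x_0)/f''(x_0)
f'(-3) = -13
x_1 = -3 - -13/6 = -5/6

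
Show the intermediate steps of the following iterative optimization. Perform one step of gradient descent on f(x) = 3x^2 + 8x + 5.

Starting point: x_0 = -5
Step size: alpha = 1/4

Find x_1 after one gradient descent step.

f(x) = 3x^2 + 8x + 5
f'(x) = 6x + 8
f'(-5) = 6*-5 + (8) = -22
x_1 = x_0 - alpha * f'(x_0) = -5 - 1/4 * -22 = 1/2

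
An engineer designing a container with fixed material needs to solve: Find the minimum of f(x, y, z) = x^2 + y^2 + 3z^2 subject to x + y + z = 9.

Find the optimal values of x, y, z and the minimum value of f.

Using Lagrange multipliers on f = x^2 + y^2 + 3z^2 with constraint x + y + z = 9:
Conditions: 2*1*x = lambda, 2*1*y = lambda, 2*3*z = lambda
So x = lambda/2, y = lambda/2, z = lambda/6
Substituting into constraint: lambda * (7/6) = 9
lambda = 54/7
x = 27/7, y = 27/7, z = 9/7
Minimum value = 243/7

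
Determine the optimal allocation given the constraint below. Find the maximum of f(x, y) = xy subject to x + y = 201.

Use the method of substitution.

Substitute y = 201 - x into f(x,y) = xy:
g(x) = x(201 - x) = 201x - x^2
g'(x) = 201 - 2x = 0  =>  x = 201/2
y = 201 - 201/2 = 201/2
Maximum value = (201/2) * (201/2) = 40401/4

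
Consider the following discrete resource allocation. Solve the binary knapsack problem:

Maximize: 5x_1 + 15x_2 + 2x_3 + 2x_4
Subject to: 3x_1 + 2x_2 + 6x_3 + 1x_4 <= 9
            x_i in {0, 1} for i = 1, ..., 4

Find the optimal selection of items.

Items: item 1 (v=5, w=3), item 2 (v=15, w=2), item 3 (v=2, w=6), item 4 (v=2, w=1)
Capacity: 9
Checking all 16 subsets (w = total weight, v = total value):
  {}: w = 0, v = 0
  {1}: w = 3, v = 5
  {2}: w = 2, v = 15
  {3}: w = 6, v = 2
  {4}: w = 1, v = 2
  {1, 2}: w = 5, v = 20
  {1, 3}: w = 9, v = 7
  {1, 4}: w = 4, v = 7
  {2, 3}: w = 8, v = 17
  {2, 4}: w = 3, v = 17
  {3, 4}: w = 7, v = 4
  {1, 2, 3}: w = 11 > 9, infeasible
  {1, 2, 4}: w = 6, v = 22
  {1, 3, 4}: w = 10 > 9, infeasible
  {2, 3, 4}: w = 9, v = 19
  {1, 2, 3, 4}: w = 12 > 9, infeasible
Best feasible subset: items [1, 2, 4]
Total weight: 6 <= 9, total value: 22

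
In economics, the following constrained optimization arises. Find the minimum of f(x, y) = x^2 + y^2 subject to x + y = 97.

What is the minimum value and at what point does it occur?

Substitute y = 97 - x into f(x,y) = x^2 + y^2:
g(x) = x^2 + (97 - x)^2 = 2x^2 - 194x + 9409
g'(x) = 4x - 194 = 0  =>  x = 97/2
y = 97 - 97/2 = 97/2
Minimum value = (97/2)^2 + (97/2)^2 = 9409/2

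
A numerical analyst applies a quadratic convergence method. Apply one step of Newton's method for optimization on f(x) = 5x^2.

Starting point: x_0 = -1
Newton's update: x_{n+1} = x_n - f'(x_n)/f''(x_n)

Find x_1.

f(x) = 5x^2
f'(x) = 10x + (0), f''(x) = 10
Newton step: x_1 = x_0 - f'(x_0)/f''(x_0)
f'(-1) = -10
x_1 = -1 - -10/10 = 0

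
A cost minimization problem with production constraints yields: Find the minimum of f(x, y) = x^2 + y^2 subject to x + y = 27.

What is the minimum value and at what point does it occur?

Substitute y = 27 - x into f(x,y) = x^2 + y^2:
g(x) = x^2 + (27 - x)^2 = 2x^2 - 54x + 729
g'(x) = 4x - 54 = 0  =>  x = 27/2
y = 27 - 27/2 = 27/2
Minimum value = (27/2)^2 + (27/2)^2 = 729/2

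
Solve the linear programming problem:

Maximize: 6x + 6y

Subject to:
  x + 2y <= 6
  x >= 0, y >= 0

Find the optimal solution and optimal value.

The feasible region has vertices at [(0, 0), (6, 0), (0, 3)].
Checking objective 6x + 6y at each vertex:
  (0, 0): 6*0 + 6*0 = 0
  (6, 0): 6*6 + 6*0 = 36
  (0, 3): 6*0 + 6*3 = 18
Maximum is 36 at (6, 0).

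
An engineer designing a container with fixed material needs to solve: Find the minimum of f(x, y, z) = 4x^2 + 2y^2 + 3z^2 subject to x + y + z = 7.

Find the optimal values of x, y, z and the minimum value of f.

Using Lagrange multipliers on f = 4x^2 + 2y^2 + 3z^2 with constraint x + y + z = 7:
Conditions: 2*4*x = lambda, 2*2*y = lambda, 2*3*z = lambda
So x = lambda/8, y = lambda/4, z = lambda/6
Substituting into constraint: lambda * (13/24) = 7
lambda = 168/13
x = 21/13, y = 42/13, z = 28/13
Minimum value = 588/13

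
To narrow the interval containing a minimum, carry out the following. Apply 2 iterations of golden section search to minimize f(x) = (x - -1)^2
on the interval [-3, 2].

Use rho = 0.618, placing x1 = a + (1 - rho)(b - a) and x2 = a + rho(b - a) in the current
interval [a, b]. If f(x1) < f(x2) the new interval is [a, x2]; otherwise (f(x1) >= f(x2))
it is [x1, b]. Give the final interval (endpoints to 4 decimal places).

Golden section search for min of f(x) = (x - -1)^2 on [-3, 2].
Each step: x1 = a + (1 - rho)(b - a), x2 = a + rho(b - a); if f(x1) < f(x2) keep [a, x2], otherwise keep [x1, b].
Step 1: [-3.0000, 2.0000], x1=-1.0900 (f=0.0081), x2=0.0900 (f=1.1881); f(x1) < f(x2) => keep [-3.0000, 0.0900]
Step 2: [-3.0000, 0.0900], x1=-1.8196 (f=0.6718), x2=-1.0904 (f=0.0082); f(x1) > f(x2) => keep [-1.8196, 0.0900]
Final interval: [-1.8196, 0.0900]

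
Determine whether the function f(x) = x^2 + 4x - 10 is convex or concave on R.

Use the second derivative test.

f(x) = x^2 + 4x - 10
f'(x) = 2x + 4
f''(x) = 2
Since f''(x) = 2 > 0 for all x, f is convex on R.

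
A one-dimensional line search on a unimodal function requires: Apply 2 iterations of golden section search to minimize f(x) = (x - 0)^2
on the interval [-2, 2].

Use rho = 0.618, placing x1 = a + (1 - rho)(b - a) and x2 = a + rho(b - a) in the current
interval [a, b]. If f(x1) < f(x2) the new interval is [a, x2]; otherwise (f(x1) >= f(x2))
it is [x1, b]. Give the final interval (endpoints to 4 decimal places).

Golden section search for min of f(x) = (x - 0)^2 on [-2, 2].
Each step: x1 = a + (1 - rho)(b - a), x2 = a + rho(b - a); if f(x1) < f(x2) keep [a, x2], otherwise keep [x1, b].
Step 1: [-2.0000, 2.0000], x1=-0.4720 (f=0.2228), x2=0.4720 (f=0.2228); f(x1) = f(x2) (tie, not '<') => keep [-0.4720, 2.0000]
Step 2: [-0.4720, 2.0000], x1=0.4723 (f=0.2231), x2=1.0557 (f=1.1145); f(x1) < f(x2) => keep [-0.4720, 1.0557]
Final interval: [-0.4720, 1.0557]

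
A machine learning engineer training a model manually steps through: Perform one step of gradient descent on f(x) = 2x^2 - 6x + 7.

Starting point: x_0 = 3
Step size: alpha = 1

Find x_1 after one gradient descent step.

f(x) = 2x^2 - 6x + 7
f'(x) = 4x - 6
f'(3) = 4*3 + (-6) = 6
x_1 = x_0 - alpha * f'(x_0) = 3 - 1 * 6 = -3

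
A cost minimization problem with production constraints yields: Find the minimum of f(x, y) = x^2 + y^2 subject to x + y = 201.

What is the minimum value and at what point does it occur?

Substitute y = 201 - x into f(x,y) = x^2 + y^2:
g(x) = x^2 + (201 - x)^2 = 2x^2 - 402x + 40401
g'(x) = 4x - 402 = 0  =>  x = 201/2
y = 201 - 201/2 = 201/2
Minimum value = (201/2)^2 + (201/2)^2 = 40401/2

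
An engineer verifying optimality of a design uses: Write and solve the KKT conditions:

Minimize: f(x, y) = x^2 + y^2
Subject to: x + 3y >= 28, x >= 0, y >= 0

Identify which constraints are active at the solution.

KKT conditions for min x^2 + y^2 s.t. 1x + 3y >= 28, x >= 0, y >= 0:
Stationarity: 2x = mu*1 + mu_x, 2y = mu*3 + mu_y, with mu, mu_x, mu_y >= 0
Complementary slackness: mu*(x + 3y - 28) = 0, mu_x*x = 0, mu_y*y = 0
(0, 0) is infeasible (1*0 + 3*0 < 28), so if mu = 0 stationarity would force x = mu_x/2 >= 0, y = mu_y/2 >= 0 with mu_x*x = mu_y*y = 0, i.e. x = y = 0: contradiction. Hence mu > 0 and x + 3y = 28 is active.
Try x > 0, y > 0 (so mu_x = mu_y = 0): x = 1*mu/2, y = 3*mu/2
Substitute: 1*(1*mu/2) + 3*(3*mu/2) = 28
  mu*10/2 = 28 => mu = 28/5
x* = 14/5 > 0, y* = 42/5 > 0, consistent with mu_x = mu_y = 0.
f is convex and the constraints are linear, so this KKT point is the global minimum.
f* = 392/5
Active constraints: x + 3y >= 28 (holds with equality, mu = 28/5 > 0); x >= 0 and y >= 0 are inactive (mu_x = mu_y = 0).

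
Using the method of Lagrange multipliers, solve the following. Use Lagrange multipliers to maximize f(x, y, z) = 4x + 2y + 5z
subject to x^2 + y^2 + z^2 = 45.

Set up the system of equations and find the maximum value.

Lagrange conditions: 4 = 2*lambda*x, 2 = 2*lambda*y, 5 = 2*lambda*z
So x:4 = y:2 = z:5, i.e. x = 4t, y = 2t, z = 5t
Constraint: t^2*(4^2 + 2^2 + 5^2) = 45
  t^2 * 45 = 45  =>  t = sqrt(1)
Maximum = 4*4t + 2*2t + 5*5t = 45*sqrt(1) = 45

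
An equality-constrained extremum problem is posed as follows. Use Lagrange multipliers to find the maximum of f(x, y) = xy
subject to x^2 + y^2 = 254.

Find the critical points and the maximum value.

Lagrange conditions: y = 2*lambda*x and x = 2*lambda*y
If x = 0 then y = 0, violating the constraint, so x, y != 0.
Dividing: y/x = x/y => x^2 = y^2 => y = x or y = -x
Constraint: 2x^2 = 254 => x^2 = 127 => x = +/-sqrt(127)
Critical points: (sqrt(127), sqrt(127)), (-sqrt(127), -sqrt(127)), (sqrt(127), -sqrt(127)), (-sqrt(127), sqrt(127))
  y = x:  xy = x^2 = 127  at (sqrt(127), sqrt(127)) and (-sqrt(127), -sqrt(127))
  y = -x: xy = -x^2 = -127 at (sqrt(127), -sqrt(127)) and (-sqrt(127), sqrt(127))
Maximum xy = 127 at (sqrt(127), sqrt(127)) and (-sqrt(127), -sqrt(127))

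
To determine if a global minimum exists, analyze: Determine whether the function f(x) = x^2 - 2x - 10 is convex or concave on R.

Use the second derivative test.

f(x) = x^2 - 2x - 10
f'(x) = 2x - 2
f''(x) = 2
Since f''(x) = 2 > 0 for all x, f is convex on R.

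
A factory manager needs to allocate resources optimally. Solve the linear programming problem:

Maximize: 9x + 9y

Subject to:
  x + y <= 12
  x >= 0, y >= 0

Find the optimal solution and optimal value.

The feasible region has vertices at [(0, 0), (12, 0), (0, 12)].
Checking objective 9x + 9y at each vertex:
  (0, 0): 9*0 + 9*0 = 0
  (12, 0): 9*12 + 9*0 = 108
  (0, 12): 9*0 + 9*12 = 108
Maximum is 108 at (12, 0).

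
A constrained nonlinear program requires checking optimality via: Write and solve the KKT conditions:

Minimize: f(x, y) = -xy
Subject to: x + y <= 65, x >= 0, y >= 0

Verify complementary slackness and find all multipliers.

Problem: min -xy s.t. x + y <= 65 (multiplier lambda), x >= 0 (mu_x), y >= 0 (mu_y)
KKT stationarity: -y + lambda - mu_x = 0, -x + lambda - mu_y = 0, with lambda, mu_x, mu_y >= 0
Complementary slackness: lambda*(x + y - 65) = 0, mu_x*x = 0, mu_y*y = 0
If lambda = 0: y = -mu_x <= 0 and x = -mu_y <= 0 force x = y = 0 with f = 0; but x = y = 65/2 is feasible with f = -4225/4 < 0, so this is not the minimum. Hence lambda > 0 and x + y = 65.
Try x > 0, y > 0 (so mu_x = mu_y = 0): y = lambda, x = lambda => x = y = lambda
x + y = 65 => 2*lambda = 65 => lambda = 65/2
x* = y* = 65/2 > 0, consistent with mu_x = mu_y = 0.
(Any feasible point with x = 0 or y = 0 has f = 0 > -4225/4, so the minimum is not on those boundaries.)
min(-xy) = -4225/4 (i.e. max xy = 4225/4)
Multipliers: lambda = 65/2, mu_x = 0, mu_y = 0
Complementary slackness: lambda*(x + y - 65) = 65/2*(65/2 + 65/2 - 65) = 0, mu_x*x = 0*65/2 = 0, mu_y*y = 0*65/2 = 0. Satisfied.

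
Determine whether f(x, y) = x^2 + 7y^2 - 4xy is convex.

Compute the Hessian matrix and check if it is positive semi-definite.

f(x,y) = x^2 + 7y^2 - 4xy
Hessian H = [[2, -4], [-4, 14]]
trace(H) = 16, det(H) = 12
Eigenvalues: (16 +/- sqrt(208)) / 2 = 15.21, 0.7889
Since both eigenvalues > 0, f is convex.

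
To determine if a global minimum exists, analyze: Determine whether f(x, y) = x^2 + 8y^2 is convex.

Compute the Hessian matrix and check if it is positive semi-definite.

f(x,y) = x^2 + 8y^2
Hessian H = [[2, 0], [0, 16]]
trace(H) = 18, det(H) = 32
Eigenvalues: (18 +/- sqrt(196)) / 2 = 16, 2
Since both eigenvalues > 0, f is convex.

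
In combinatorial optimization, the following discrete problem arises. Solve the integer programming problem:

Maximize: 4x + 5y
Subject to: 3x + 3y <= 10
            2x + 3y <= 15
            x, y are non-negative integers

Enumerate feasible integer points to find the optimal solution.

Constraint 1: 3x + 3y <= 10
Constraint 2: 2x + 3y <= 15
Feasible x range (need y >= 0): 0 <= x <= min(10/3, 15/2) => x in {0, ..., 3}.
Enumerate feasible integer points row by row (the coefficient of y is 5 > 0, so for each x the largest feasible y gives the best value):
  x = 0: y <= min((10 - 3*0)/3, (15 - 2*0)/3) => y in {0, ..., 3}; best 4*0 + 5*3 = 15
  x = 1: y <= min((10 - 3*1)/3, (15 - 2*1)/3) => y in {0, ..., 2}; best 4*1 + 5*2 = 14
  x = 2: y <= min((10 - 3*2)/3, (15 - 2*2)/3) => y in {0, ..., 1}; best 4*2 + 5*1 = 13
  x = 3: y <= min((10 - 3*3)/3, (15 - 2*3)/3) => y in {0}; best 4*3 + 5*0 = 12
The maximum 4x + 5y = 15 is achieved at x = 0, y = 3.
Check: 3*0 + 3*3 = 9 <= 10 and 2*0 + 3*3 = 9 <= 15.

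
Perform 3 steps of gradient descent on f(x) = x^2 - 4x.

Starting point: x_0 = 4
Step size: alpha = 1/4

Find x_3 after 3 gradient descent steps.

f(x) = x^2 - 4x, f'(x) = 2x + (-4)
Step 1: f'(4) = 4, x_1 = 4 - 1/4 * 4 = 3
Step 2: f'(3) = 2, x_2 = 3 - 1/4 * 2 = 5/2
Step 3: f'(5/2) = 1, x_3 = 5/2 - 1/4 * 1 = 9/4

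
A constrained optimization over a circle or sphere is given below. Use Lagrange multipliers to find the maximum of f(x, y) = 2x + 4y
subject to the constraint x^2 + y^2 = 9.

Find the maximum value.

Set up Lagrange conditions: grad f = lambda * grad g
  2 = 2*lambda*x
  4 = 2*lambda*y
From these: x/y = 2/4, so x = 2t, y = 4t for some t.
Substitute into constraint: (2t)^2 + (4t)^2 = 9
  t^2 * 20 = 9
  t = sqrt(9/20)
Maximum = 2*x + 4*y = (2^2 + 4^2)*t = 20 * sqrt(9/20) = sqrt(180)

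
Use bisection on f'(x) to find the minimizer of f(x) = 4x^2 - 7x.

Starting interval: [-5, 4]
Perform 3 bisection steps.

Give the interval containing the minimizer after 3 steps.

Finding critical point of f(x) = 4x^2 - 7x using bisection on f'(x) = 8x + -7.
f'(x) = 0 when x = 7/8.
Starting interval: [-5, 4]
Step 1: mid = -1/2, f'(mid) = -11, new interval = [-1/2, 4]
Step 2: mid = 7/4, f'(mid) = 7, new interval = [-1/2, 7/4]
Step 3: mid = 5/8, f'(mid) = -2, new interval = [5/8, 7/4]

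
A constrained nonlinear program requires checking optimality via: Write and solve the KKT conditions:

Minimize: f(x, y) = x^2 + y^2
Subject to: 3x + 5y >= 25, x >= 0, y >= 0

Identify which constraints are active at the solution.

KKT conditions for min x^2 + y^2 s.t. 3x + 5y >= 25, x >= 0, y >= 0:
Stationarity: 2x = mu*3 + mu_x, 2y = mu*5 + mu_y, with mu, mu_x, mu_y >= 0
Complementary slackness: mu*(3x + 5y - 25) = 0, mu_x*x = 0, mu_y*y = 0
(0, 0) is infeasible (3*0 + 5*0 < 25), so if mu = 0 stationarity would force x = mu_x/2 >= 0, y = mu_y/2 >= 0 with mu_x*x = mu_y*y = 0, i.e. x = y = 0: contradiction. Hence mu > 0 and 3x + 5y = 25 is active.
Try x > 0, y > 0 (so mu_x = mu_y = 0): x = 3*mu/2, y = 5*mu/2
Substitute: 3*(3*mu/2) + 5*(5*mu/2) = 25
  mu*34/2 = 25 => mu = 25/17
x* = 75/34 > 0, y* = 125/34 > 0, consistent with mu_x = mu_y = 0.
f is convex and the constraints are linear, so this KKT point is the global minimum.
f* = 625/34
Active constraints: 3x + 5y >= 25 (holds with equality, mu = 25/17 > 0); x >= 0 and y >= 0 are inactive (mu_x = mu_y = 0).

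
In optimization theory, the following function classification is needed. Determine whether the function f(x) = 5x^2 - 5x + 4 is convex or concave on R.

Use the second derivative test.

f(x) = 5x^2 - 5x + 4
f'(x) = 10x - 5
f''(x) = 10
Since f''(x) = 10 > 0 for all x, f is convex on R.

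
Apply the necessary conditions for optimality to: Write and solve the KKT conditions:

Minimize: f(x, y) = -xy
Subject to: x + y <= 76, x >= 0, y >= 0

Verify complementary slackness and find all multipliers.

Problem: min -xy s.t. x + y <= 76 (multiplier lambda), x >= 0 (mu_x), y >= 0 (mu_y)
KKT stationarity: -y + lambda - mu_x = 0, -x + lambda - mu_y = 0, with lambda, mu_x, mu_y >= 0
Complementary slackness: lambda*(x + y - 76) = 0, mu_x*x = 0, mu_y*y = 0
If lambda = 0: y = -mu_x <= 0 and x = -mu_y <= 0 force x = y = 0 with f = 0; but x = y = 38 is feasible with f = -1444 < 0, so this is not the minimum. Hence lambda > 0 and x + y = 76.
Try x > 0, y > 0 (so mu_x = mu_y = 0): y = lambda, x = lambda => x = y = lambda
x + y = 76 => 2*lambda = 76 => lambda = 38
x* = y* = 38 > 0, consistent with mu_x = mu_y = 0.
(Any feasible point with x = 0 or y = 0 has f = 0 > -1444, so the minimum is not on those boundaries.)
min(-xy) = -1444 (i.e. max xy = 1444)
Multipliers: lambda = 38, mu_x = 0, mu_y = 0
Complementary slackness: lambda*(x + y - 76) = 38*(38 + 38 - 76) = 0, mu_x*x = 0*38 = 0, mu_y*y = 0*38 = 0. Satisfied.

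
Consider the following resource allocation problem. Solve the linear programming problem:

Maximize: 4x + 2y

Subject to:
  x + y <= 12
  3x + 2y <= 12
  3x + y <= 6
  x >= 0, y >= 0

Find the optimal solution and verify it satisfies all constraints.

Feasible vertices: (0, 0), (0, 6), (2, 0)
Objective 4x + 2y at each vertex:
  (0, 0): 0
  (0, 6): 12
  (2, 0): 8
Maximum is 12 at (0, 6).
Verify constraints at (x, y) = (0, 6):
  1*0 + 1*6 = 6 <= 12
  3*0 + 2*6 = 12 <= 12 (active)
  3*0 + 1*6 = 6 <= 6 (active)
  x = 0 >= 0, y = 6 >= 0. All constraints satisfied.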